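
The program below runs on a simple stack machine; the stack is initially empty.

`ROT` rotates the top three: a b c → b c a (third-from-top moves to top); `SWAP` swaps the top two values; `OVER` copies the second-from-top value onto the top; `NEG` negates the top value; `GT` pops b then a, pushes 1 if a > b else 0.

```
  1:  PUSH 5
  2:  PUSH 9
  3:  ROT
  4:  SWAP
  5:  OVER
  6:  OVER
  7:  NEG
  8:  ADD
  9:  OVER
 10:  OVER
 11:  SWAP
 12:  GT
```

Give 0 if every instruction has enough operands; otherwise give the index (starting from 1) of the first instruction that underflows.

3

PUSH 5 : [5]
PUSH 9 : [5, 9]
ROT  — needs 3 operands, stack has 2 → underflow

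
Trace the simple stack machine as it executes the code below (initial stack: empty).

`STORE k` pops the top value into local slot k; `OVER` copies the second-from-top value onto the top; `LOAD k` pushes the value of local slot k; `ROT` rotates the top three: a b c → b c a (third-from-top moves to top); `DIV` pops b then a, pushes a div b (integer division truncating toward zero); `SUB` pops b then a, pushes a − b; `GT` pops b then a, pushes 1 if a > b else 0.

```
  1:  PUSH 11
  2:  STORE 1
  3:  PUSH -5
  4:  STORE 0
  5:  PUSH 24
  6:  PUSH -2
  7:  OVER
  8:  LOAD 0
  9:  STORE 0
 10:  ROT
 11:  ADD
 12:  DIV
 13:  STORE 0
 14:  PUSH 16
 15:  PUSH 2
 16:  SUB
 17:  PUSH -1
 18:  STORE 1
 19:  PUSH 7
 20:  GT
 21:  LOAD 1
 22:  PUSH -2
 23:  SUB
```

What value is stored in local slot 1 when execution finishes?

PUSH 11 : 11
STORE 1 : (empty)
PUSH -5 : -5
STORE 0 : (empty)
PUSH 24 : 24
PUSH -2 : 24 -2
OVER    : 24 -2 24
LOAD 0  : 24 -2 24 -5
STORE 0 : 24 -2 24
ROT     : -2 24 24
ADD     : -2 48
DIV     : 0
STORE 0 : (empty)
PUSH 16 : 16
PUSH 2  : 16 2
SUB     : 14
PUSH -1 : 14 -1
STORE 1 : 14
PUSH 7  : 14 7
GT      : 1
LOAD 1  : 1 -1
PUSH -2 : 1 -1 -2
SUB     : 1 1

-1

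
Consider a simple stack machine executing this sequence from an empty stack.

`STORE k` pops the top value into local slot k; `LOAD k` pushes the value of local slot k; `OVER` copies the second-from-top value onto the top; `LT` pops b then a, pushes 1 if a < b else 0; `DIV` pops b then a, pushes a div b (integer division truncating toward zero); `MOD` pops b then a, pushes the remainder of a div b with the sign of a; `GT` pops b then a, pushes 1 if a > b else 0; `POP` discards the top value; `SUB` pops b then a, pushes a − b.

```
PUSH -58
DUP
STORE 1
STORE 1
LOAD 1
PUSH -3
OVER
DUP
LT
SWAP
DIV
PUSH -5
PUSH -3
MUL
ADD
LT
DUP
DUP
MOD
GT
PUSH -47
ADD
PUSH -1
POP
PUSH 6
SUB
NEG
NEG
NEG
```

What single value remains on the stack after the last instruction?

PUSH -58 → -58
DUP      → -58 -58
STORE 1  → -58
STORE 1  → (empty)
LOAD 1   → -58
PUSH -3  → -58 -3
OVER     → -58 -3 -58
DUP      → -58 -3 -58 -58
LT       → -58 -3 0
SWAP     → -58 0 -3
DIV      → -58 0
PUSH -5  → -58 0 -5
PUSH -3  → -58 0 -5 -3
MUL      → -58 0 15
ADD      → -58 15
LT       → 1
DUP      → 1 1
DUP      → 1 1 1
MOD      → 1 0
GT       → 1
PUSH -47 → 1 -47
ADD      → -46
PUSH -1  → -46 -1
POP      → -46
PUSH 6   → -46 6
SUB      → -52
NEG      → 52
NEG      → -52
NEG      → 52

52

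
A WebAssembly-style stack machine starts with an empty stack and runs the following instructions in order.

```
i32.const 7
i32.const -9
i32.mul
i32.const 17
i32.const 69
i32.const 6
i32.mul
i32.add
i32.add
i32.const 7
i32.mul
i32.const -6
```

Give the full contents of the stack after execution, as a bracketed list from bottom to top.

i32.const 7  -> 7
i32.const -9 -> 7 -9
i32.mul      -> -63
i32.const 17 -> -63 17
i32.const 69 -> -63 17 69
i32.const 6  -> -63 17 69 6
i32.mul      -> -63 17 414
i32.add      -> -63 431
i32.add      -> 368
i32.const 7  -> 368 7
i32.mul      -> 2576
i32.const -6 -> 2576 -6

[2576, -6]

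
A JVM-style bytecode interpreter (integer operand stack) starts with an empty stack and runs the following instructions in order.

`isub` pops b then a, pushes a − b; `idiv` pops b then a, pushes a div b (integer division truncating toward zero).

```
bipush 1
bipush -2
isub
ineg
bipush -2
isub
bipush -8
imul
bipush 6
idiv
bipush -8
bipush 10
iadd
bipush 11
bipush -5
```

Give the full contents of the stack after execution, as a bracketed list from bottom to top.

[1, 2, 11, -5]

bipush 1   [1]
bipush -2  [1, -2]
isub       [3]
ineg       [-3]
bipush -2  [-3, -2]
isub       [-1]
bipush -8  [-1, -8]
imul       [8]
bipush 6   [8, 6]
idiv       [1]
bipush -8  [1, -8]
bipush 10  [1, -8, 10]
iadd       [1, 2]
bipush 11  [1, 2, 11]
bipush -5  [1, 2, 11, -5]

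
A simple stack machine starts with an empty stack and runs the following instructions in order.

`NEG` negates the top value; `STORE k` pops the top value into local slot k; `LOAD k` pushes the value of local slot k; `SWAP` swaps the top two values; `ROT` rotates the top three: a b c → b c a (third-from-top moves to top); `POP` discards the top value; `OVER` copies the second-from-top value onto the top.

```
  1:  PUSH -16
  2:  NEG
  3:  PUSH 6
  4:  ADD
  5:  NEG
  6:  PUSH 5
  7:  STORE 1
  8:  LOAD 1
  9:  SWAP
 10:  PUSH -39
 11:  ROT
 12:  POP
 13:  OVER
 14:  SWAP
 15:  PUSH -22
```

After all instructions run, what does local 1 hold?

PUSH -16 → -16
NEG      → 16
PUSH 6   → 16 6
ADD      → 22
NEG      → -22
PUSH 5   → -22 5
STORE 1  → -22
LOAD 1   → -22 5
SWAP     → 5 -22
PUSH -39 → 5 -22 -39
ROT      → -22 -39 5
POP      → -22 -39
OVER     → -22 -39 -22
SWAP     → -22 -22 -39
PUSH -22 → -22 -22 -39 -22

5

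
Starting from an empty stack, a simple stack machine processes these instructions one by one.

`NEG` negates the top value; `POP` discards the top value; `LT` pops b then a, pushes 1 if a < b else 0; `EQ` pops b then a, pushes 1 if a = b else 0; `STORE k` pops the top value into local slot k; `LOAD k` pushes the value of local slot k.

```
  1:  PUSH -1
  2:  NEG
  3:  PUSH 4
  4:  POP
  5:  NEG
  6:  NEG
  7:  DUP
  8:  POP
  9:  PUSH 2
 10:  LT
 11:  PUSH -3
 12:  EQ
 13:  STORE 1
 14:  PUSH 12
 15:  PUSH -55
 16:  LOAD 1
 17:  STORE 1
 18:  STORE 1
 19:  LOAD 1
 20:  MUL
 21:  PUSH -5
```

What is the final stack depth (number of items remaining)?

2

PUSH -1   -1
NEG       1
PUSH 4    1 4
POP       1
NEG       -1
NEG       1
DUP       1 1
POP       1
PUSH 2    1 2
LT        1
PUSH -3   1 -3
EQ        0
STORE 1   (empty)
PUSH 12   12
PUSH -55  12 -55
LOAD 1    12 -55 0
STORE 1   12 -55
STORE 1   12
LOAD 1    12 -55
MUL       -660
PUSH -5   -660 -5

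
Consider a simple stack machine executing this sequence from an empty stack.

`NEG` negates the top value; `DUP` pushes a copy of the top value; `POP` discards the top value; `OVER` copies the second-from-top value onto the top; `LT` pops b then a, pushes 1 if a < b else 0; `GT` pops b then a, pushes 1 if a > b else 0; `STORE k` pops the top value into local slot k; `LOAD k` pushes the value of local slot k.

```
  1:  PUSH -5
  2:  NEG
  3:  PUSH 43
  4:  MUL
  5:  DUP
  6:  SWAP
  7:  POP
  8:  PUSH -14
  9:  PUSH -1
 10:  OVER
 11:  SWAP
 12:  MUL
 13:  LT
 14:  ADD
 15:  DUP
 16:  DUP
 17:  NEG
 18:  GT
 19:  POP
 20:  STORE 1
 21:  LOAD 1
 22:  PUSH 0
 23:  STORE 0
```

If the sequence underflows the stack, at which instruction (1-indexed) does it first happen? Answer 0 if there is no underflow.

PUSH -5   -5
NEG       5
PUSH 43   5 43
MUL       215
DUP       215 215
SWAP      215 215
POP       215
PUSH -14  215 -14
PUSH -1   215 -14 -1
OVER      215 -14 -1 -14
SWAP      215 -14 -14 -1
MUL       215 -14 14
LT        215 1
ADD       216
DUP       216 216
DUP       216 216 216
NEG       216 216 -216
GT        216 1
POP       216
STORE 1   (empty)
LOAD 1    216
PUSH 0    216 0
STORE 0   216

0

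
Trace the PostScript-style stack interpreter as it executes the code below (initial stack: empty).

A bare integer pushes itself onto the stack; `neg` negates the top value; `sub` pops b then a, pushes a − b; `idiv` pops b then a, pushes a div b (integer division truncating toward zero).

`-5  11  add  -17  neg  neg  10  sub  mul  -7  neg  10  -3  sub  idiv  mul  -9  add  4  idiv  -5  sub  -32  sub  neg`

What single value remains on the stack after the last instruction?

-35

-5   : [-5]
11   : [-5, 11]
add  : [6]
-17  : [6, -17]
neg  : [6, 17]
neg  : [6, -17]
10   : [6, -17, 10]
sub  : [6, -27]
mul  : [-162]
-7   : [-162, -7]
neg  : [-162, 7]
10   : [-162, 7, 10]
-3   : [-162, 7, 10, -3]
sub  : [-162, 7, 13]
idiv : [-162, 0]
mul  : [0]
-9   : [0, -9]
add  : [-9]
4    : [-9, 4]
idiv : [-2]
-5   : [-2, -5]
sub  : [3]
-32  : [3, -32]
sub  : [35]
neg  : [-35]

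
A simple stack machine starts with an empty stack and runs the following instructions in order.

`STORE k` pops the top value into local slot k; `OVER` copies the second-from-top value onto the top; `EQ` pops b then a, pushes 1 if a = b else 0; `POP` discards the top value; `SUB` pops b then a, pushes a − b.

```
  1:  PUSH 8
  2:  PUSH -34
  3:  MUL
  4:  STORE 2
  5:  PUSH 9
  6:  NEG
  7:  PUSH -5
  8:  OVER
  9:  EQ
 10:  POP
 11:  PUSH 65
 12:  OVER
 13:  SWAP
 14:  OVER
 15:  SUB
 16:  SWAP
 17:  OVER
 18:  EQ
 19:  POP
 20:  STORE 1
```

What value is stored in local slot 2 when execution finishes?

-272

PUSH 8    [8]
PUSH -34  [8, -34]
MUL       [-272]
STORE 2   []
PUSH 9    [9]
NEG       [-9]
PUSH -5   [-9, -5]
OVER      [-9, -5, -9]
EQ        [-9, 0]
POP       [-9]
PUSH 65   [-9, 65]
OVER      [-9, 65, -9]
SWAP      [-9, -9, 65]
OVER      [-9, -9, 65, -9]
SUB       [-9, -9, 74]
SWAP      [-9, 74, -9]
OVER      [-9, 74, -9, 74]
EQ        [-9, 74, 0]
POP       [-9, 74]
STORE 1   [-9]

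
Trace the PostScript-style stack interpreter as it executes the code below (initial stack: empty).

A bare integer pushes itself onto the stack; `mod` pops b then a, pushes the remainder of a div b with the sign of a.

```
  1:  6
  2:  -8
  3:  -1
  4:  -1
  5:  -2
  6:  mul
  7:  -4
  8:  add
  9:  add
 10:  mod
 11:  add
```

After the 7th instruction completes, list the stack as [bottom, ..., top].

6   → [6]
-8  → [6, -8]
-1  → [6, -8, -1]
-1  → [6, -8, -1, -1]
-2  → [6, -8, -1, -1, -2]
mul → [6, -8, -1, 2]
-4  → [6, -8, -1, 2, -4]

[6, -8, -1, 2, -4]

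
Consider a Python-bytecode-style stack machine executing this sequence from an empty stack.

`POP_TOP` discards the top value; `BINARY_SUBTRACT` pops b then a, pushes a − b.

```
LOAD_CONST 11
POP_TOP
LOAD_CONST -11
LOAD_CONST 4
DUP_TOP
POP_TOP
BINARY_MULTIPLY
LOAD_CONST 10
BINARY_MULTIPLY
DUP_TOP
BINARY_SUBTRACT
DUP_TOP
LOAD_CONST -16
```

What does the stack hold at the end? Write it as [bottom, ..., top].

LOAD_CONST 11   → [11]
POP_TOP         → []
LOAD_CONST -11  → [-11]
LOAD_CONST 4    → [-11, 4]
DUP_TOP         → [-11, 4, 4]
POP_TOP         → [-11, 4]
BINARY_MULTIPLY → [-44]
LOAD_CONST 10   → [-44, 10]
BINARY_MULTIPLY → [-440]
DUP_TOP         → [-440, -440]
BINARY_SUBTRACT → [0]
DUP_TOP         → [0, 0]
LOAD_CONST -16  → [0, 0, -16]

[0, 0, -16]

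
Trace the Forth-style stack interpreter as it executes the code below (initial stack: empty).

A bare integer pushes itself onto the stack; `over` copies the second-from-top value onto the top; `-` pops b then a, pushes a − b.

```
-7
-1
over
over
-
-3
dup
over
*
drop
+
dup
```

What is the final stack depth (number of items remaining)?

4

-7    [-7]
-1    [-7, -1]
over  [-7, -1, -7]
over  [-7, -1, -7, -1]
-     [-7, -1, -6]
-3    [-7, -1, -6, -3]
dup   [-7, -1, -6, -3, -3]
over  [-7, -1, -6, -3, -3, -3]
*     [-7, -1, -6, -3, 9]
drop  [-7, -1, -6, -3]
+     [-7, -1, -9]
dup   [-7, -1, -9, -9]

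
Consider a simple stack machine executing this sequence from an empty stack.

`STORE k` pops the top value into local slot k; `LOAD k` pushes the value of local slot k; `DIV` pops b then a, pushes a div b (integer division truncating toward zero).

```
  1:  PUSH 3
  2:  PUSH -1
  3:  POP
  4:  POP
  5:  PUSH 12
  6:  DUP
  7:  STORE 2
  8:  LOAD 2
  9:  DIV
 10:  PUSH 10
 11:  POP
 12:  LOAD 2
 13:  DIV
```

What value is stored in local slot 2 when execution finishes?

PUSH 3  : [3]
PUSH -1 : [3, -1]
POP     : [3]
POP     : []
PUSH 12 : [12]
DUP     : [12, 12]
STORE 2 : [12]
LOAD 2  : [12, 12]
DIV     : [1]
PUSH 10 : [1, 10]
POP     : [1]
LOAD 2  : [1, 12]
DIV     : [0]

12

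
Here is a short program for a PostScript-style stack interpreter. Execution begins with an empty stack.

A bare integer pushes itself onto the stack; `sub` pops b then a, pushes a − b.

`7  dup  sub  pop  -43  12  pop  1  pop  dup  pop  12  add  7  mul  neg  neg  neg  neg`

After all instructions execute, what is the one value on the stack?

-217

7   -> 7
dup -> 7 7
sub -> 0
pop -> (empty)
-43 -> -43
12  -> -43 12
pop -> -43
1   -> -43 1
pop -> -43
dup -> -43 -43
pop -> -43
12  -> -43 12
add -> -31
7   -> -31 7
mul -> -217
neg -> 217
neg -> -217
neg -> 217
neg -> -217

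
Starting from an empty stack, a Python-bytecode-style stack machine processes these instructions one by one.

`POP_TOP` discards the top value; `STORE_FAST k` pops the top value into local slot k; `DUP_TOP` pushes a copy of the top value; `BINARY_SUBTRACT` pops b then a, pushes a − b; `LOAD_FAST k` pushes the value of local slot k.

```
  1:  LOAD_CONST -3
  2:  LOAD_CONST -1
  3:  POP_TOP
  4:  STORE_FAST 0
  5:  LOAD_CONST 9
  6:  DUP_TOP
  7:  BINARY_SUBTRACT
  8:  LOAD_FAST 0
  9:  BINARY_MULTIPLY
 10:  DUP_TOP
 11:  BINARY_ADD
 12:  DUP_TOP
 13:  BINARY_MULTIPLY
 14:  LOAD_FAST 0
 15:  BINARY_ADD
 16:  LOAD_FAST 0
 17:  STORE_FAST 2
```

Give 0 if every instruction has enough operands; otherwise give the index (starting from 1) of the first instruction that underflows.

LOAD_CONST -3   -> -3
LOAD_CONST -1   -> -3 -1
POP_TOP         -> -3
STORE_FAST 0    -> (empty)
LOAD_CONST 9    -> 9
DUP_TOP         -> 9 9
BINARY_SUBTRACT -> 0
LOAD_FAST 0     -> 0 -3
BINARY_MULTIPLY -> 0
DUP_TOP         -> 0 0
BINARY_ADD      -> 0
DUP_TOP         -> 0 0
BINARY_MULTIPLY -> 0
LOAD_FAST 0     -> 0 -3
BINARY_ADD      -> -3
LOAD_FAST 0     -> -3 -3
STORE_FAST 2    -> -3

0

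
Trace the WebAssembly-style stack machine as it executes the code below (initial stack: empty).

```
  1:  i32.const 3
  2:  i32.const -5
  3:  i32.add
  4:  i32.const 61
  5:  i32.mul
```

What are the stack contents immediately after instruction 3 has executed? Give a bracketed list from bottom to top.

i32.const 3   3
i32.const -5  3 -5
i32.add       -2

[-2]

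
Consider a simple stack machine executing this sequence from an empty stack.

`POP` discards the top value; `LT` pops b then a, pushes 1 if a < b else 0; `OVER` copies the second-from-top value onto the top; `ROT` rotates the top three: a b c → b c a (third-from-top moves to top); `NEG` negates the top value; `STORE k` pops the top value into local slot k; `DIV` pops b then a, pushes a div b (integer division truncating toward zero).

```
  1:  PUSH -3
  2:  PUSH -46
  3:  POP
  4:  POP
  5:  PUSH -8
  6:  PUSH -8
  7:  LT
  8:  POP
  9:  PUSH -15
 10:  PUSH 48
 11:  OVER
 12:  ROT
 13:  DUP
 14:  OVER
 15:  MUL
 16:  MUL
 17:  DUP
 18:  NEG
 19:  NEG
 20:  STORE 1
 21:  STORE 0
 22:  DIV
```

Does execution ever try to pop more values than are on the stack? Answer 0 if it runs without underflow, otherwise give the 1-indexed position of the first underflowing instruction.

PUSH -3  : [-3]
PUSH -46 : [-3, -46]
POP      : [-3]
POP      : []
PUSH -8  : [-8]
PUSH -8  : [-8, -8]
LT       : [0]
POP      : []
PUSH -15 : [-15]
PUSH 48  : [-15, 48]
OVER     : [-15, 48, -15]
ROT      : [48, -15, -15]
DUP      : [48, -15, -15, -15]
OVER     : [48, -15, -15, -15, -15]
MUL      : [48, -15, -15, 225]
MUL      : [48, -15, -3375]
DUP      : [48, -15, -3375, -3375]
NEG      : [48, -15, -3375, 3375]
NEG      : [48, -15, -3375, -3375]
STORE 1  : [48, -15, -3375]
STORE 0  : [48, -15]
DIV      : [-3]

0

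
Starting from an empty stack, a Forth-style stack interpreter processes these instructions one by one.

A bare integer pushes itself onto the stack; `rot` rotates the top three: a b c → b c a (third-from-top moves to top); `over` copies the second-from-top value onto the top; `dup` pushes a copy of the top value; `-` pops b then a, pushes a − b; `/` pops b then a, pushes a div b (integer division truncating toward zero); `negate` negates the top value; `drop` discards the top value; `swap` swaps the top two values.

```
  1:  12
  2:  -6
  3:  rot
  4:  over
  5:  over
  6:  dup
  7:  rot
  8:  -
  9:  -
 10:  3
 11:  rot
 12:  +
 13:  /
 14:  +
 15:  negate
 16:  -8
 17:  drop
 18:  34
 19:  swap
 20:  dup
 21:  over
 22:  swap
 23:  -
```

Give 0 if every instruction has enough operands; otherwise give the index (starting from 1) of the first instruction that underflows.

3

12  [12]
-6  [12, -6]
rot  — needs 3 operands, stack has 2 → underflow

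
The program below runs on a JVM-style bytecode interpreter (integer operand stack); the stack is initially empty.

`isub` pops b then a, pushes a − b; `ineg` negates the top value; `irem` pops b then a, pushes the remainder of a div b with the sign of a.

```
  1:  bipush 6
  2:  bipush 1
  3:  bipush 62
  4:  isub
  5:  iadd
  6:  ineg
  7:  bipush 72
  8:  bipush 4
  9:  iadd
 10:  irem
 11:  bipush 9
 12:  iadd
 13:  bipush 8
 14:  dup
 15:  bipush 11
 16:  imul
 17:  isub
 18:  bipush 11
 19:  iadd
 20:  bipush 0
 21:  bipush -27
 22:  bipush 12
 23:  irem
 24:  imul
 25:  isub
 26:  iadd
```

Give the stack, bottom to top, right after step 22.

bipush 6   -> [6]
bipush 1   -> [6, 1]
bipush 62  -> [6, 1, 62]
isub       -> [6, -61]
iadd       -> [-55]
ineg       -> [55]
bipush 72  -> [55, 72]
bipush 4   -> [55, 72, 4]
iadd       -> [55, 76]
irem       -> [55]
bipush 9   -> [55, 9]
iadd       -> [64]
bipush 8   -> [64, 8]
dup        -> [64, 8, 8]
bipush 11  -> [64, 8, 8, 11]
imul       -> [64, 8, 88]
isub       -> [64, -80]
bipush 11  -> [64, -80, 11]
iadd       -> [64, -69]
bipush 0   -> [64, -69, 0]
bipush -27 -> [64, -69, 0, -27]
bipush 12  -> [64, -69, 0, -27, 12]

[64, -69, 0, -27, 12]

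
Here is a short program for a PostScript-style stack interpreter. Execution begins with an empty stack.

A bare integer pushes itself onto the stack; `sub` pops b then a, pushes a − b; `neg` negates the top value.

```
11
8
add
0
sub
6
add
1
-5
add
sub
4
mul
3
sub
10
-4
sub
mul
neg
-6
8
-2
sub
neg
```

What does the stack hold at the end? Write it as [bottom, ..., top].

[-1582, -6, -10]

11  → [11]
8   → [11, 8]
add → [19]
0   → [19, 0]
sub → [19]
6   → [19, 6]
add → [25]
1   → [25, 1]
-5  → [25, 1, -5]
add → [25, -4]
sub → [29]
4   → [29, 4]
mul → [116]
3   → [116, 3]
sub → [113]
10  → [113, 10]
-4  → [113, 10, -4]
sub → [113, 14]
mul → [1582]
neg → [-1582]
-6  → [-1582, -6]
8   → [-1582, -6, 8]
-2  → [-1582, -6, 8, -2]
sub → [-1582, -6, 10]
neg → [-1582, -6, -10]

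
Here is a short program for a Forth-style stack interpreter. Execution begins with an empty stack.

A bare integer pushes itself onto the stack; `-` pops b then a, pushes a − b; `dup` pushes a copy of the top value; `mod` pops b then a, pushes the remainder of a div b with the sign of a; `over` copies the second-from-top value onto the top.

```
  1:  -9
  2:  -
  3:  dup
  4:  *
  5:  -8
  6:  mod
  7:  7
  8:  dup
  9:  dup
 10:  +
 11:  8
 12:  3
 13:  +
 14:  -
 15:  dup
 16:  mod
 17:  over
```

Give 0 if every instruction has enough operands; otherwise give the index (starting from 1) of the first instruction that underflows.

2

-9  [-9]
-  — needs 2 operands, stack has 1 → underflow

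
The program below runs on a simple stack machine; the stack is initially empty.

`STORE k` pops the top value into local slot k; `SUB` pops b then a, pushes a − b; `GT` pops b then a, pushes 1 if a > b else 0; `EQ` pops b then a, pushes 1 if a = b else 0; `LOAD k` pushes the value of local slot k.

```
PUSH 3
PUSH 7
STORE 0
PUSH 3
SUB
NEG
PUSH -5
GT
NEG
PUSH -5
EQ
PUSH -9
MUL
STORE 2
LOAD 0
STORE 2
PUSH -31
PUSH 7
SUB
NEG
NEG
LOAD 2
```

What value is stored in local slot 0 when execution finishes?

PUSH 3    3
PUSH 7    3 7
STORE 0   3
PUSH 3    3 3
SUB       0
NEG       0
PUSH -5   0 -5
GT        1
NEG       -1
PUSH -5   -1 -5
EQ        0
PUSH -9   0 -9
MUL       0
STORE 2   (empty)
LOAD 0    7
STORE 2   (empty)
PUSH -31  -31
PUSH 7    -31 7
SUB       -38
NEG       38
NEG       -38
LOAD 2    -38 7

7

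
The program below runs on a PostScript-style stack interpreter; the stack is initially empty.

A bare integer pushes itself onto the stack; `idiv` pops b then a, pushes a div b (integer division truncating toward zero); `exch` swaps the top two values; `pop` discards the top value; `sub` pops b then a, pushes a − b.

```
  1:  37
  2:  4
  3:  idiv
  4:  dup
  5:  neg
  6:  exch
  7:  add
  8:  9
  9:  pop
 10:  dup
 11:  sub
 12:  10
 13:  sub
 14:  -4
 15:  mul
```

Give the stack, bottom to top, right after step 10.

[0, 0]

37   : 37
4    : 37 4
idiv : 9
dup  : 9 9
neg  : 9 -9
exch : -9 9
add  : 0
9    : 0 9
pop  : 0
dup  : 0 0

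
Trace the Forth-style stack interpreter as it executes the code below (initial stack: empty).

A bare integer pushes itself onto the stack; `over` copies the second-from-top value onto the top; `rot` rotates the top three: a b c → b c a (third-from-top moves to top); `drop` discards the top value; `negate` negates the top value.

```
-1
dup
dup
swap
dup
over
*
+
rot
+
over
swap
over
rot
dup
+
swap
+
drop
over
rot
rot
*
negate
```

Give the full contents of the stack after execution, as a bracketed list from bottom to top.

[-1, -1]

-1      -1
dup     -1 -1
dup     -1 -1 -1
swap    -1 -1 -1
dup     -1 -1 -1 -1
over    -1 -1 -1 -1 -1
*       -1 -1 -1 1
+       -1 -1 0
rot     -1 0 -1
+       -1 -1
over    -1 -1 -1
swap    -1 -1 -1
over    -1 -1 -1 -1
rot     -1 -1 -1 -1
dup     -1 -1 -1 -1 -1
+       -1 -1 -1 -2
swap    -1 -1 -2 -1
+       -1 -1 -3
drop    -1 -1
over    -1 -1 -1
rot     -1 -1 -1
rot     -1 -1 -1
*       -1 1
negate  -1 -1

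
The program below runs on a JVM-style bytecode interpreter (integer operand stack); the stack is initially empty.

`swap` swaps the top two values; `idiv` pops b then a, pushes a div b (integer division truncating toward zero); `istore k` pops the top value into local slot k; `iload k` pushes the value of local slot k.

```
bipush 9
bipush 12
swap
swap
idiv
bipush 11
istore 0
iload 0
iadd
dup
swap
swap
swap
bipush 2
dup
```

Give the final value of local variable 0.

11

bipush 9  : [9]
bipush 12 : [9, 12]
swap      : [12, 9]
swap      : [9, 12]
idiv      : [0]
bipush 11 : [0, 11]
istore 0  : [0]
iload 0   : [0, 11]
iadd      : [11]
dup       : [11, 11]
swap      : [11, 11]
swap      : [11, 11]
swap      : [11, 11]
bipush 2  : [11, 11, 2]
dup       : [11, 11, 2, 2]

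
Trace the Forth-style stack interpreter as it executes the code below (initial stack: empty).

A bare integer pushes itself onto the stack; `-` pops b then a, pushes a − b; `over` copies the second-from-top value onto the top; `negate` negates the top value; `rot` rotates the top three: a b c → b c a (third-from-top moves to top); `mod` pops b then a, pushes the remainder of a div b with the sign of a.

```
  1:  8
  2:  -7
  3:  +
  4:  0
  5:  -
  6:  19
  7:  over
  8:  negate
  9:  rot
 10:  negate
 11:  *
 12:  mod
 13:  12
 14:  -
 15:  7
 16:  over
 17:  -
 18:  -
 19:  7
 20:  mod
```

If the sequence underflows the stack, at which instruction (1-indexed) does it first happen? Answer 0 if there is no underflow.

8      : 8
-7     : 8 -7
+      : 1
0      : 1 0
-      : 1
19     : 1 19
over   : 1 19 1
negate : 1 19 -1
rot    : 19 -1 1
negate : 19 -1 -1
*      : 19 1
mod    : 0
12     : 0 12
-      : -12
7      : -12 7
over   : -12 7 -12
-      : -12 19
-      : -31
7      : -31 7
mod    : -3

0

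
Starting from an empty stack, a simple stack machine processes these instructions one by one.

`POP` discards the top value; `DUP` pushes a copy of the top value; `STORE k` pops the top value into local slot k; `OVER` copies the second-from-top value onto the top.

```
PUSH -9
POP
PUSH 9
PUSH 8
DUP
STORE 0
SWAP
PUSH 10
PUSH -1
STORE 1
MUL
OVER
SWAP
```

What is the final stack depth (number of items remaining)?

3

PUSH -9 → -9
POP     → (empty)
PUSH 9  → 9
PUSH 8  → 9 8
DUP     → 9 8 8
STORE 0 → 9 8
SWAP    → 8 9
PUSH 10 → 8 9 10
PUSH -1 → 8 9 10 -1
STORE 1 → 8 9 10
MUL     → 8 90
OVER    → 8 90 8
SWAP    → 8 8 90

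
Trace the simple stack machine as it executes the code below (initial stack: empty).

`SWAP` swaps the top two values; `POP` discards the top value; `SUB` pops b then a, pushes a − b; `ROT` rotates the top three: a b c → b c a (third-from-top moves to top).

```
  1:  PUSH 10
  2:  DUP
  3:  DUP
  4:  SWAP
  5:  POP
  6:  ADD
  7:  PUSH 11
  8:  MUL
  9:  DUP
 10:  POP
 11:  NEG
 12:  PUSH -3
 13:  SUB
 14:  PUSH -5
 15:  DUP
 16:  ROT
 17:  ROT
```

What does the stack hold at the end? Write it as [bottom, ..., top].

PUSH 10 -> 10
DUP     -> 10 10
DUP     -> 10 10 10
SWAP    -> 10 10 10
POP     -> 10 10
ADD     -> 20
PUSH 11 -> 20 11
MUL     -> 220
DUP     -> 220 220
POP     -> 220
NEG     -> -220
PUSH -3 -> -220 -3
SUB     -> -217
PUSH -5 -> -217 -5
DUP     -> -217 -5 -5
ROT     -> -5 -5 -217
ROT     -> -5 -217 -5

[-5, -217, -5]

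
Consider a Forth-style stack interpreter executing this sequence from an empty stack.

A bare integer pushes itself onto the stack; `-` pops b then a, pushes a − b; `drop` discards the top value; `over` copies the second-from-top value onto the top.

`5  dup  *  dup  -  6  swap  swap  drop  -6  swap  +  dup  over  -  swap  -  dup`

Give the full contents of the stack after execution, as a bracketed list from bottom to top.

[6, 6]

5    -> 5
dup  -> 5 5
*    -> 25
dup  -> 25 25
-    -> 0
6    -> 0 6
swap -> 6 0
swap -> 0 6
drop -> 0
-6   -> 0 -6
swap -> -6 0
+    -> -6
dup  -> -6 -6
over -> -6 -6 -6
-    -> -6 0
swap -> 0 -6
-    -> 6
dup  -> 6 6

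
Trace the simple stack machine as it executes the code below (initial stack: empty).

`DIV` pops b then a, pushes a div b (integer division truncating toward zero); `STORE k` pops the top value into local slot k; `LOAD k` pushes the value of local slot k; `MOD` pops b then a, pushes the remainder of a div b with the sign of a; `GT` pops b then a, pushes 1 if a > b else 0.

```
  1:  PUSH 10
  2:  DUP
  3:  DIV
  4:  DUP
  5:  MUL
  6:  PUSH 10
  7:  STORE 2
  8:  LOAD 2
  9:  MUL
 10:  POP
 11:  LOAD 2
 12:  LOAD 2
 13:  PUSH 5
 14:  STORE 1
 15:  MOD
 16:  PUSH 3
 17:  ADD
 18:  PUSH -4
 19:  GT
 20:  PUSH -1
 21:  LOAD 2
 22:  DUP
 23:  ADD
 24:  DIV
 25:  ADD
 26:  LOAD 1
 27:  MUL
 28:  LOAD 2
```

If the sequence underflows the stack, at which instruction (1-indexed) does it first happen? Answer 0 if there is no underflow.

0

PUSH 10 → [10]
DUP     → [10, 10]
DIV     → [1]
DUP     → [1, 1]
MUL     → [1]
PUSH 10 → [1, 10]
STORE 2 → [1]
LOAD 2  → [1, 10]
MUL     → [10]
POP     → []
LOAD 2  → [10]
LOAD 2  → [10, 10]
PUSH 5  → [10, 10, 5]
STORE 1 → [10, 10]
MOD     → [0]
PUSH 3  → [0, 3]
ADD     → [3]
PUSH -4 → [3, -4]
GT      → [1]
PUSH -1 → [1, -1]
LOAD 2  → [1, -1, 10]
DUP     → [1, -1, 10, 10]
ADD     → [1, -1, 20]
DIV     → [1, 0]
ADD     → [1]
LOAD 1  → [1, 5]
MUL     → [5]
LOAD 2  → [5, 10]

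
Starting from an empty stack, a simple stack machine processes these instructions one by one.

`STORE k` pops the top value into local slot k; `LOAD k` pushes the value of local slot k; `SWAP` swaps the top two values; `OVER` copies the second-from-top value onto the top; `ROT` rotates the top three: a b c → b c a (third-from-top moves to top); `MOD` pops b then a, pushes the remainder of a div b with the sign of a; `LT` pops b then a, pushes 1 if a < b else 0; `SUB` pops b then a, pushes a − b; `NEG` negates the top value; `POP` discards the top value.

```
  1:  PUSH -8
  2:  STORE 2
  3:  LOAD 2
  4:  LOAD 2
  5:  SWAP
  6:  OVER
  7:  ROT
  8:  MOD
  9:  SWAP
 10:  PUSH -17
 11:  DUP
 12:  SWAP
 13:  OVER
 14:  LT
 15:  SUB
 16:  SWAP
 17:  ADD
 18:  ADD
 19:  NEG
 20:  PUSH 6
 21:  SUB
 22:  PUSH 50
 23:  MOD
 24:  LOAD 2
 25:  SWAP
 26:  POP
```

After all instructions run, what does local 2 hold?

-8

PUSH -8   -8
STORE 2   (empty)
LOAD 2    -8
LOAD 2    -8 -8
SWAP      -8 -8
OVER      -8 -8 -8
ROT       -8 -8 -8
MOD       -8 0
SWAP      0 -8
PUSH -17  0 -8 -17
DUP       0 -8 -17 -17
SWAP      0 -8 -17 -17
OVER      0 -8 -17 -17 -17
LT        0 -8 -17 0
SUB       0 -8 -17
SWAP      0 -17 -8
ADD       0 -25
ADD       -25
NEG       25
PUSH 6    25 6
SUB       19
PUSH 50   19 50
MOD       19
LOAD 2    19 -8
SWAP      -8 19
POP       -8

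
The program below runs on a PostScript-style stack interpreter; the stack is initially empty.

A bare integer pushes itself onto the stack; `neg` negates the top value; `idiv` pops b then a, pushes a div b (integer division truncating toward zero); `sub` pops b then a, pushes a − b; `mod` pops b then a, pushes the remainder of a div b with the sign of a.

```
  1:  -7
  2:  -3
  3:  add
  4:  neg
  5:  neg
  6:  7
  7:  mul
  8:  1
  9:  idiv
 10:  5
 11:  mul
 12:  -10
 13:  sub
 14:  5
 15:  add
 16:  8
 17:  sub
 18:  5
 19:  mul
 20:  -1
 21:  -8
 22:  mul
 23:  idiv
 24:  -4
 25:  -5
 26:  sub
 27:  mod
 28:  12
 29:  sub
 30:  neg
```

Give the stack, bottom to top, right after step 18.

-7   : -7
-3   : -7 -3
add  : -10
neg  : 10
neg  : -10
7    : -10 7
mul  : -70
1    : -70 1
idiv : -70
5    : -70 5
mul  : -350
-10  : -350 -10
sub  : -340
5    : -340 5
add  : -335
8    : -335 8
sub  : -343
5    : -343 5

[-343, 5]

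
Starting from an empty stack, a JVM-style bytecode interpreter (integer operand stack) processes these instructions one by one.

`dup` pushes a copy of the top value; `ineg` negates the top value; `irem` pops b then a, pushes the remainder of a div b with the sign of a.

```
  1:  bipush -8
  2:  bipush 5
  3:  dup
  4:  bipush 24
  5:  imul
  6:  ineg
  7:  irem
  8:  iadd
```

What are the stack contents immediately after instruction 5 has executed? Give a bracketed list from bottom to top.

bipush -8 : -8
bipush 5  : -8 5
dup       : -8 5 5
bipush 24 : -8 5 5 24
imul      : -8 5 120

[-8, 5, 120]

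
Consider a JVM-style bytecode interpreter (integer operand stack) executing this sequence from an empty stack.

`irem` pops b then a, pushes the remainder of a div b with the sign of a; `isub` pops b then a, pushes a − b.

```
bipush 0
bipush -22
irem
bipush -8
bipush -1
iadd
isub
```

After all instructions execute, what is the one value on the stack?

9

bipush 0   : [0]
bipush -22 : [0, -22]
irem       : [0]
bipush -8  : [0, -8]
bipush -1  : [0, -8, -1]
iadd       : [0, -9]
isub       : [9]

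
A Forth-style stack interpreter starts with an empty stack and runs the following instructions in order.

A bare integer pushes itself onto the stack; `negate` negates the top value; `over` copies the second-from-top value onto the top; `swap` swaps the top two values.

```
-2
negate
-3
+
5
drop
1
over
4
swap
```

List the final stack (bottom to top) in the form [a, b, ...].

-2      [-2]
negate  [2]
-3      [2, -3]
+       [-1]
5       [-1, 5]
drop    [-1]
1       [-1, 1]
over    [-1, 1, -1]
4       [-1, 1, -1, 4]
swap    [-1, 1, 4, -1]

[-1, 1, 4, -1]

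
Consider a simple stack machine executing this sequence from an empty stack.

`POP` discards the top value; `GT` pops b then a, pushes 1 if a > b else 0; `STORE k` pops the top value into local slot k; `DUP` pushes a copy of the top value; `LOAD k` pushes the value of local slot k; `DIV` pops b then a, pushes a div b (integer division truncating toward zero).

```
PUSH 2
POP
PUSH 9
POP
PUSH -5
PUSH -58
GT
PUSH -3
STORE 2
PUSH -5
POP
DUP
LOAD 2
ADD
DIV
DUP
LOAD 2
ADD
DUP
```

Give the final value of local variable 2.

-3

PUSH 2   -> [2]
POP      -> []
PUSH 9   -> [9]
POP      -> []
PUSH -5  -> [-5]
PUSH -58 -> [-5, -58]
GT       -> [1]
PUSH -3  -> [1, -3]
STORE 2  -> [1]
PUSH -5  -> [1, -5]
POP      -> [1]
DUP      -> [1, 1]
LOAD 2   -> [1, 1, -3]
ADD      -> [1, -2]
DIV      -> [0]
DUP      -> [0, 0]
LOAD 2   -> [0, 0, -3]
ADD      -> [0, -3]
DUP      -> [0, -3, -3]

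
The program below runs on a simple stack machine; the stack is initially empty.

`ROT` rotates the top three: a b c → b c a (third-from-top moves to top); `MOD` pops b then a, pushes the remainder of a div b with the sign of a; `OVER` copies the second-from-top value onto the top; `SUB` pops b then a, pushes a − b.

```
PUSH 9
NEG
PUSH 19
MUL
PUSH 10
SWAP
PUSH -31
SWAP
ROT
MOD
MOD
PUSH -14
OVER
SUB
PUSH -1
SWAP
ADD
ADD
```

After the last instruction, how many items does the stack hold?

PUSH 9   → [9]
NEG      → [-9]
PUSH 19  → [-9, 19]
MUL      → [-171]
PUSH 10  → [-171, 10]
SWAP     → [10, -171]
PUSH -31 → [10, -171, -31]
SWAP     → [10, -31, -171]
ROT      → [-31, -171, 10]
MOD      → [-31, -1]
MOD      → [0]
PUSH -14 → [0, -14]
OVER     → [0, -14, 0]
SUB      → [0, -14]
PUSH -1  → [0, -14, -1]
SWAP     → [0, -1, -14]
ADD      → [0, -15]
ADD      → [-15]

1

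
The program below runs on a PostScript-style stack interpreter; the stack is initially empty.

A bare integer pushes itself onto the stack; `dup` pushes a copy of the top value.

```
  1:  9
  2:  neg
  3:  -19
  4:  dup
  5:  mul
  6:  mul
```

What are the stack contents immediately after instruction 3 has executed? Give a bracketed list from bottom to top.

[-9, -19]

9   : [9]
neg : [-9]
-19 : [-9, -19]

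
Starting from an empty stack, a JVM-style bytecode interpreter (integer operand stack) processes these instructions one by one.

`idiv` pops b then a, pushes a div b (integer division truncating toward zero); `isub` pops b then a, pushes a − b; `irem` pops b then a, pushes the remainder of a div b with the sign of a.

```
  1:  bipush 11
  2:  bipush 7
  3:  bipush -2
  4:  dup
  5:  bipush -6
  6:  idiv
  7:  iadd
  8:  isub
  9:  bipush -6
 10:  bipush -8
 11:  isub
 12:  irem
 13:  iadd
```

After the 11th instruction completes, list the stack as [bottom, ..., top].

[11, 9, 2]

bipush 11 : [11]
bipush 7  : [11, 7]
bipush -2 : [11, 7, -2]
dup       : [11, 7, -2, -2]
bipush -6 : [11, 7, -2, -2, -6]
idiv      : [11, 7, -2, 0]
iadd      : [11, 7, -2]
isub      : [11, 9]
bipush -6 : [11, 9, -6]
bipush -8 : [11, 9, -6, -8]
isub      : [11, 9, 2]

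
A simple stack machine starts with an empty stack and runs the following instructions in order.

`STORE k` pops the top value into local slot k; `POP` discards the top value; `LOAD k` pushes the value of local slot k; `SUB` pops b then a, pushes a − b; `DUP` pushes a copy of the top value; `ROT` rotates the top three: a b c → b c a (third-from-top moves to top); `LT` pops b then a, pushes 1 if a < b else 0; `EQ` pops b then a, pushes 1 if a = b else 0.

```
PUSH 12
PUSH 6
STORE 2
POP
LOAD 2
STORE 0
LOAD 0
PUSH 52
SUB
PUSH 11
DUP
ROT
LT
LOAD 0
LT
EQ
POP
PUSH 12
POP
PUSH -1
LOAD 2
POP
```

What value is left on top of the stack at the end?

PUSH 12 → 12
PUSH 6  → 12 6
STORE 2 → 12
POP     → (empty)
LOAD 2  → 6
STORE 0 → (empty)
LOAD 0  → 6
PUSH 52 → 6 52
SUB     → -46
PUSH 11 → -46 11
DUP     → -46 11 11
ROT     → 11 11 -46
LT      → 11 0
LOAD 0  → 11 0 6
LT      → 11 1
EQ      → 0
POP     → (empty)
PUSH 12 → 12
POP     → (empty)
PUSH -1 → -1
LOAD 2  → -1 6
POP     → -1

-1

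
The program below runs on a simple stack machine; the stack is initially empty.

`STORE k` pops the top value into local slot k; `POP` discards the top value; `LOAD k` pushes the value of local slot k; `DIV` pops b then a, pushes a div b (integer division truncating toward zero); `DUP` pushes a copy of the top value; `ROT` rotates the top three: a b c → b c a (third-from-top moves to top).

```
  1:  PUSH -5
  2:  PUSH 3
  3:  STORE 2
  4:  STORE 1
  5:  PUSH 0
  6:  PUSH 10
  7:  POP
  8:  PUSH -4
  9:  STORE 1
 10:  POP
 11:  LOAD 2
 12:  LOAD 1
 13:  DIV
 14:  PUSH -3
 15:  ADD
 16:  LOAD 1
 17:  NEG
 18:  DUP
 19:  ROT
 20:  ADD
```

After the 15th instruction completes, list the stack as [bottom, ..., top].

PUSH -5 -> [-5]
PUSH 3  -> [-5, 3]
STORE 2 -> [-5]
STORE 1 -> []
PUSH 0  -> [0]
PUSH 10 -> [0, 10]
POP     -> [0]
PUSH -4 -> [0, -4]
STORE 1 -> [0]
POP     -> []
LOAD 2  -> [3]
LOAD 1  -> [3, -4]
DIV     -> [0]
PUSH -3 -> [0, -3]
ADD     -> [-3]

[-3]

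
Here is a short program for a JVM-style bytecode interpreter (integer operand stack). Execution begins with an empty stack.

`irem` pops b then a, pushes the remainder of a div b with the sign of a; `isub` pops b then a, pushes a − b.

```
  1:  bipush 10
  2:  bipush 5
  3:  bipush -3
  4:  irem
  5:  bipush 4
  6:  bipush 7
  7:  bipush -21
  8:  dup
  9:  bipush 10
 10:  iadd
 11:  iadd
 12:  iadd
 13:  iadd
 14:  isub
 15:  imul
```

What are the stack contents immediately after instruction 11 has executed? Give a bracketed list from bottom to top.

bipush 10  → [10]
bipush 5   → [10, 5]
bipush -3  → [10, 5, -3]
irem       → [10, 2]
bipush 4   → [10, 2, 4]
bipush 7   → [10, 2, 4, 7]
bipush -21 → [10, 2, 4, 7, -21]
dup        → [10, 2, 4, 7, -21, -21]
bipush 10  → [10, 2, 4, 7, -21, -21, 10]
iadd       → [10, 2, 4, 7, -21, -11]
iadd       → [10, 2, 4, 7, -32]

[10, 2, 4, 7, -32]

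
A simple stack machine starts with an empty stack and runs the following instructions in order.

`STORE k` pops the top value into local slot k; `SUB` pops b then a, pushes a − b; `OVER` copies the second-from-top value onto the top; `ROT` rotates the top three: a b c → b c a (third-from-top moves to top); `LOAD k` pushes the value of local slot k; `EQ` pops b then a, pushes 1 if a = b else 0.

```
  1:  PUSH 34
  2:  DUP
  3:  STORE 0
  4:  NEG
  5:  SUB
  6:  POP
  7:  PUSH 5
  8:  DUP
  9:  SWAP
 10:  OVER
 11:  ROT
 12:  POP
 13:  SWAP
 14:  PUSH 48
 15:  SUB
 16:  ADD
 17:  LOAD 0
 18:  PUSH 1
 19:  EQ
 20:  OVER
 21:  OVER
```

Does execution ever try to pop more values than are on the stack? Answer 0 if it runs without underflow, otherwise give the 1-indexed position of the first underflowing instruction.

5

PUSH 34  34
DUP      34 34
STORE 0  34
NEG      -34
SUB  — needs 2 operands, stack has 1 → underflow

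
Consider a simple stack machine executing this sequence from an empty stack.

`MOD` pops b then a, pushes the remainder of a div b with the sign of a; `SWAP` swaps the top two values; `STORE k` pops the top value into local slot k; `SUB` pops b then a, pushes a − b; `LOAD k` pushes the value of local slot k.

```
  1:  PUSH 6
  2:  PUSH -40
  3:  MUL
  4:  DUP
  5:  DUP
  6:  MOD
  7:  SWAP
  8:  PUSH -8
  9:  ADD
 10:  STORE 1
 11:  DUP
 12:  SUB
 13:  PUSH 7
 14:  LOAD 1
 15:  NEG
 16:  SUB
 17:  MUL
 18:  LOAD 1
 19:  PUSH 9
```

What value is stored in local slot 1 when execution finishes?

-248

PUSH 6   : [6]
PUSH -40 : [6, -40]
MUL      : [-240]
DUP      : [-240, -240]
DUP      : [-240, -240, -240]
MOD      : [-240, 0]
SWAP     : [0, -240]
PUSH -8  : [0, -240, -8]
ADD      : [0, -248]
STORE 1  : [0]
DUP      : [0, 0]
SUB      : [0]
PUSH 7   : [0, 7]
LOAD 1   : [0, 7, -248]
NEG      : [0, 7, 248]
SUB      : [0, -241]
MUL      : [0]
LOAD 1   : [0, -248]
PUSH 9   : [0, -248, 9]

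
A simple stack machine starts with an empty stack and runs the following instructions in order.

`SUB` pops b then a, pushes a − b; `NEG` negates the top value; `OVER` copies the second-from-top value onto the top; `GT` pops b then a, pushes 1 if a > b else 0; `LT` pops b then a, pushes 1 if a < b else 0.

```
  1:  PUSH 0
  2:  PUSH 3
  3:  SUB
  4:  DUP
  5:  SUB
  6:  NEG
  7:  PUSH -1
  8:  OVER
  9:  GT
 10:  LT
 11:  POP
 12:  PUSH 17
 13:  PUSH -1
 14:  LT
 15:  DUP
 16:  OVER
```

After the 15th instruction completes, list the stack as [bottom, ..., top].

PUSH 0   0
PUSH 3   0 3
SUB      -3
DUP      -3 -3
SUB      0
NEG      0
PUSH -1  0 -1
OVER     0 -1 0
GT       0 0
LT       0
POP      (empty)
PUSH 17  17
PUSH -1  17 -1
LT       0
DUP      0 0

[0, 0]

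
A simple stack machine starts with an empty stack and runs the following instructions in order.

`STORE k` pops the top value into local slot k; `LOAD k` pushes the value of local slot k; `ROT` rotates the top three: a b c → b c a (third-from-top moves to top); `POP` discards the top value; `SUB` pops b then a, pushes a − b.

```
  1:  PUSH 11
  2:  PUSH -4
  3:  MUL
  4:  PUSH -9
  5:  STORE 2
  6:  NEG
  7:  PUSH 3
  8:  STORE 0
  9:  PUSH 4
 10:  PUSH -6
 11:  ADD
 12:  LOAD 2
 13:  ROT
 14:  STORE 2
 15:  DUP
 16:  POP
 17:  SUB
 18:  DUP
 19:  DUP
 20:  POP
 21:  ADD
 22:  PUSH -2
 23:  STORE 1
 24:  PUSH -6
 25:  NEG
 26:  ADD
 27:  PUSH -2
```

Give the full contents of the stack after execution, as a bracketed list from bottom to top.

[20, -2]

PUSH 11 -> 11
PUSH -4 -> 11 -4
MUL     -> -44
PUSH -9 -> -44 -9
STORE 2 -> -44
NEG     -> 44
PUSH 3  -> 44 3
STORE 0 -> 44
PUSH 4  -> 44 4
PUSH -6 -> 44 4 -6
ADD     -> 44 -2
LOAD 2  -> 44 -2 -9
ROT     -> -2 -9 44
STORE 2 -> -2 -9
DUP     -> -2 -9 -9
POP     -> -2 -9
SUB     -> 7
DUP     -> 7 7
DUP     -> 7 7 7
POP     -> 7 7
ADD     -> 14
PUSH -2 -> 14 -2
STORE 1 -> 14
PUSH -6 -> 14 -6
NEG     -> 14 6
ADD     -> 20
PUSH -2 -> 20 -2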